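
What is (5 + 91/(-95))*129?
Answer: 49536/95 ≈ 521.43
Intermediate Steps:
(5 + 91/(-95))*129 = (5 + 91*(-1/95))*129 = (5 - 91/95)*129 = (384/95)*129 = 49536/95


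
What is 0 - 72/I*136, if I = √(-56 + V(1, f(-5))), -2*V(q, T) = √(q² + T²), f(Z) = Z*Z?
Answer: 9792*I*√2/√(112 + √626) ≈ 1183.0*I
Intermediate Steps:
f(Z) = Z²
V(q, T) = -√(T² + q²)/2 (V(q, T) = -√(q² + T²)/2 = -√(T² + q²)/2)
I = √(-56 - √626/2) (I = √(-56 - √(((-5)²)² + 1²)/2) = √(-56 - √(25² + 1)/2) = √(-56 - √(625 + 1)/2) = √(-56 - √626/2) ≈ 8.2771*I)
0 - 72/I*136 = 0 - 72*2/√(-224 - 2*√626)*136 = 0 - 144/√(-224 - 2*√626)*136 = 0 - 19584/√(-224 - 2*√626) = -19584/√(-224 - 2*√626)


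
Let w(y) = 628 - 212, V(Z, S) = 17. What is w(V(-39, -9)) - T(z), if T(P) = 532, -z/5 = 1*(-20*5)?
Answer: -116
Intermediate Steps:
w(y) = 416
z = 500 (z = -5*(-20*5) = -5*(-100) = 500)
w(V(-39, -9)) - T(z) = 416 - 1*532 = 416 - 532 = -116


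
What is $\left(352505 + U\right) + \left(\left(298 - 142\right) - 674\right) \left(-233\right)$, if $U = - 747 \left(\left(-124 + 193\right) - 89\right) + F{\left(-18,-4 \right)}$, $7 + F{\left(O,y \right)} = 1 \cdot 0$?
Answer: $488132$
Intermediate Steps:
$F{\left(O,y \right)} = -7$ ($F{\left(O,y \right)} = -7 + 1 \cdot 0 = -7 + 0 = -7$)
$U = 14933$ ($U = - 747 \left(\left(-124 + 193\right) - 89\right) - 7 = - 747 \left(69 - 89\right) - 7 = \left(-747\right) \left(-20\right) - 7 = 14940 - 7 = 14933$)
$\left(352505 + U\right) + \left(\left(298 - 142\right) - 674\right) \left(-233\right) = \left(352505 + 14933\right) + \left(\left(298 - 142\right) - 674\right) \left(-233\right) = 367438 + \left(\left(298 - 142\right) - 674\right) \left(-233\right) = 367438 + \left(156 - 674\right) \left(-233\right) = 367438 - -120694 = 367438 + 120694 = 488132$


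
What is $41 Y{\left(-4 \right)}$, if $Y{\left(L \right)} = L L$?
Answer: $656$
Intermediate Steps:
$Y{\left(L \right)} = L^{2}$
$41 Y{\left(-4 \right)} = 41 \left(-4\right)^{2} = 41 \cdot 16 = 656$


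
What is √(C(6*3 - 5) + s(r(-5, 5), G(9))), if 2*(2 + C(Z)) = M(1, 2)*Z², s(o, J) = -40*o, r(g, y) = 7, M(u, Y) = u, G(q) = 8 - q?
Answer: I*√790/2 ≈ 14.053*I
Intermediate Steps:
C(Z) = -2 + Z²/2 (C(Z) = -2 + (1*Z²)/2 = -2 + Z²/2)
√(C(6*3 - 5) + s(r(-5, 5), G(9))) = √((-2 + (6*3 - 5)²/2) - 40*7) = √((-2 + (18 - 5)²/2) - 280) = √((-2 + (½)*13²) - 280) = √((-2 + (½)*169) - 280) = √((-2 + 169/2) - 280) = √(165/2 - 280) = √(-395/2) = I*√790/2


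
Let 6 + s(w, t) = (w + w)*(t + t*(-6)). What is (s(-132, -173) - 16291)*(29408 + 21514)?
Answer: -12458423754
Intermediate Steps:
s(w, t) = -6 - 10*t*w (s(w, t) = -6 + (w + w)*(t + t*(-6)) = -6 + (2*w)*(t - 6*t) = -6 + (2*w)*(-5*t) = -6 - 10*t*w)
(s(-132, -173) - 16291)*(29408 + 21514) = ((-6 - 10*(-173)*(-132)) - 16291)*(29408 + 21514) = ((-6 - 228360) - 16291)*50922 = (-228366 - 16291)*50922 = -244657*50922 = -12458423754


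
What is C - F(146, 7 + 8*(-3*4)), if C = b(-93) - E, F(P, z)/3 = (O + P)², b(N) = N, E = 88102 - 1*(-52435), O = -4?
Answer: -201122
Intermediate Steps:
E = 140537 (E = 88102 + 52435 = 140537)
F(P, z) = 3*(-4 + P)²
C = -140630 (C = -93 - 1*140537 = -93 - 140537 = -140630)
C - F(146, 7 + 8*(-3*4)) = -140630 - 3*(-4 + 146)² = -140630 - 3*142² = -140630 - 3*20164 = -140630 - 1*60492 = -140630 - 60492 = -201122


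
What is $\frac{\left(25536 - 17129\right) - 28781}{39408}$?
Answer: $- \frac{10187}{19704} \approx -0.517$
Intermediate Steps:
$\frac{\left(25536 - 17129\right) - 28781}{39408} = \left(8407 - 28781\right) \frac{1}{39408} = \left(-20374\right) \frac{1}{39408} = - \frac{10187}{19704}$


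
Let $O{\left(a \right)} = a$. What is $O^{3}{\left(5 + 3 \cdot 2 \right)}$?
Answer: $1331$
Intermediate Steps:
$O^{3}{\left(5 + 3 \cdot 2 \right)} = \left(5 + 3 \cdot 2\right)^{3} = \left(5 + 6\right)^{3} = 11^{3} = 1331$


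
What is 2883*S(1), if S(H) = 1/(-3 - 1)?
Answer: -2883/4 ≈ -720.75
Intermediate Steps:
S(H) = -1/4 (S(H) = 1/(-4) = -1/4)
2883*S(1) = 2883*(-1/4) = -2883/4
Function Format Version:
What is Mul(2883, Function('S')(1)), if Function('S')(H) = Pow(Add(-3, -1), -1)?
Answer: Rational(-2883, 4) ≈ -720.75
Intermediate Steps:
Function('S')(H) = Rational(-1, 4) (Function('S')(H) = Pow(-4, -1) = Rational(-1, 4))
Mul(2883, Function('S')(1)) = Mul(2883, Rational(-1, 4)) = Rational(-2883, 4)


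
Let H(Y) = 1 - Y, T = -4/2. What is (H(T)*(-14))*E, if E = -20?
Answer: 840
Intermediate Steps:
T = -2 (T = -4*½ = -2)
(H(T)*(-14))*E = ((1 - 1*(-2))*(-14))*(-20) = ((1 + 2)*(-14))*(-20) = (3*(-14))*(-20) = -42*(-20) = 840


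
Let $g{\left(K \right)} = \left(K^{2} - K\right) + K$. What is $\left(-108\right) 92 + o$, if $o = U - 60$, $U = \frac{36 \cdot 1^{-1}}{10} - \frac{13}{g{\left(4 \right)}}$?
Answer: $- \frac{799457}{80} \approx -9993.2$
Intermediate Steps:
$g{\left(K \right)} = K^{2}$
$U = \frac{223}{80}$ ($U = \frac{36 \cdot 1^{-1}}{10} - \frac{13}{4^{2}} = 36 \cdot 1 \cdot \frac{1}{10} - \frac{13}{16} = 36 \cdot \frac{1}{10} - \frac{13}{16} = \frac{18}{5} - \frac{13}{16} = \frac{223}{80} \approx 2.7875$)
$o = - \frac{4577}{80}$ ($o = \frac{223}{80} - 60 = - \frac{4577}{80} \approx -57.213$)
$\left(-108\right) 92 + o = \left(-108\right) 92 - \frac{4577}{80} = -9936 - \frac{4577}{80} = - \frac{799457}{80}$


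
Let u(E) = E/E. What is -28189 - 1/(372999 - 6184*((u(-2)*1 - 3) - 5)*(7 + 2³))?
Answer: -28818150292/1022319 ≈ -28189.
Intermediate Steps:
u(E) = 1
-28189 - 1/(372999 - 6184*((u(-2)*1 - 3) - 5)*(7 + 2³)) = -28189 - 1/(372999 - 6184*((1*1 - 3) - 5)*(7 + 2³)) = -28189 - 1/(372999 - 6184*((1 - 3) - 5)*(7 + 8)) = -28189 - 1/(372999 - 6184*(-2 - 5)*15) = -28189 - 1/(372999 - (-43288)*15) = -28189 - 1/(372999 - 6184*(-105)) = -28189 - 1/(372999 + 649320) = -28189 - 1/1022319 = -28818150292/1022319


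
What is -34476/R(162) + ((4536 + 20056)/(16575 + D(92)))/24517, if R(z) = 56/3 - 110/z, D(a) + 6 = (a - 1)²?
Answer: -850678793075828/443836767325 ≈ -1916.6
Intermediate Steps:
D(a) = -6 + (-1 + a)² (D(a) = -6 + (a - 1)² = -6 + (-1 + a)²)
R(z) = 56/3 - 110/z (R(z) = 56*(⅓) - 110/z = 56/3 - 110/z)
-34476/R(162) + ((4536 + 20056)/(16575 + D(92)))/24517 = -34476/(56/3 - 110/162) + ((4536 + 20056)/(16575 + (-6 + (-1 + 92)²)))/24517 = -34476/(56/3 - 110*1/162) + (24592/(16575 + (-6 + 91²)))*(1/24517) = -34476/(56/3 - 55/81) + (24592/(16575 + (-6 + 8281)))*(1/24517) = -34476/1457/81 + (24592/(16575 + 8275))*(1/24517) = -34476*81/1457 + (24592/24850)*(1/24517) = -2792556/1457 + (24592*(1/24850))*(1/24517) = -2792556/1457 + (12296/12425)*(1/24517) = -2792556/1457 + 12296/304623725 = -850678793075828/443836767325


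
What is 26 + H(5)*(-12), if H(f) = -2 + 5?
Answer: -10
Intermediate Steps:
H(f) = 3
26 + H(5)*(-12) = 26 + 3*(-12) = 26 - 36 = -10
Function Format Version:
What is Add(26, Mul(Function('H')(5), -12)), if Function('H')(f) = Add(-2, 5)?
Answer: -10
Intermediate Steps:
Function('H')(f) = 3
Add(26, Mul(Function('H')(5), -12)) = Add(26, Mul(3, -12)) = Add(26, -36) = -10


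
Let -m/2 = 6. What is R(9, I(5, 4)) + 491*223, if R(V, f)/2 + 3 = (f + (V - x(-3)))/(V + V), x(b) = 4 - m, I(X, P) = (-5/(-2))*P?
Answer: 328462/3 ≈ 1.0949e+5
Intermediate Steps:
m = -12 (m = -2*6 = -12)
I(X, P) = 5*P/2 (I(X, P) = (-5*(-½))*P = 5*P/2)
x(b) = 16 (x(b) = 4 - 1*(-12) = 4 + 12 = 16)
R(V, f) = -6 + (-16 + V + f)/V (R(V, f) = -6 + 2*((f + (V - 1*16))/(V + V)) = -6 + 2*((f + (V - 16))/((2*V))) = -6 + 2*((f + (-16 + V))*(1/(2*V))) = -6 + 2*((-16 + V + f)*(1/(2*V))) = -6 + 2*((-16 + V + f)/(2*V)) = -6 + (-16 + V + f)/V)
R(9, I(5, 4)) + 491*223 = (-16 + (5/2)*4 - 5*9)/9 + 491*223 = (-16 + 10 - 45)/9 + 109493 = (⅑)*(-51) + 109493 = -17/3 + 109493 = 328462/3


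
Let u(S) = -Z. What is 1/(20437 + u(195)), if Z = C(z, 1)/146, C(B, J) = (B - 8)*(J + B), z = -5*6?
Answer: 73/1491350 ≈ 4.8949e-5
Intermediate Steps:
z = -30
C(B, J) = (-8 + B)*(B + J)
Z = 551/73 (Z = ((-30)**2 - 8*(-30) - 8*1 - 30*1)/146 = (900 + 240 - 8 - 30)*(1/146) = 1102*(1/146) = 551/73 ≈ 7.5479)
u(S) = -551/73 (u(S) = -1*551/73 = -551/73)
1/(20437 + u(195)) = 1/(20437 - 551/73) = 1/(1491350/73) = 73/1491350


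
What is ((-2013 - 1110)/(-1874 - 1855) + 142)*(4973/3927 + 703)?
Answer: 491033570738/4881261 ≈ 1.0060e+5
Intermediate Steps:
((-2013 - 1110)/(-1874 - 1855) + 142)*(4973/3927 + 703) = (-3123/(-3729) + 142)*(4973*(1/3927) + 703) = (-3123*(-1/3729) + 142)*(4973/3927 + 703) = (1041/1243 + 142)*(2765654/3927) = (177547/1243)*(2765654/3927) = 491033570738/4881261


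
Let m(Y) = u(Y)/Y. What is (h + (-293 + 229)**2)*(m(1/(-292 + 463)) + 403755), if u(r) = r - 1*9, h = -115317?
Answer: -44734976957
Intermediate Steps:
u(r) = -9 + r (u(r) = r - 9 = -9 + r)
m(Y) = (-9 + Y)/Y
(h + (-293 + 229)**2)*(m(1/(-292 + 463)) + 403755) = (-115317 + (-293 + 229)**2)*((-9 + 1/(-292 + 463))/(1/(-292 + 463)) + 403755) = (-115317 + (-64)**2)*((-9 + 1/171)/(1/171) + 403755) = (-115317 + 4096)*((-9 + 1/171)/(1/171) + 403755) = -111221*(171*(-1538/171) + 403755) = -111221*(-1538 + 403755) = -111221*402217 = -44734976957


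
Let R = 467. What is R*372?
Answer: 173724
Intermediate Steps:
R*372 = 467*372 = 173724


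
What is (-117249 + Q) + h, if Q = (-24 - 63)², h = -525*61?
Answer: -141705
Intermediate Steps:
h = -32025
Q = 7569 (Q = (-87)² = 7569)
(-117249 + Q) + h = (-117249 + 7569) - 32025 = -109680 - 32025 = -141705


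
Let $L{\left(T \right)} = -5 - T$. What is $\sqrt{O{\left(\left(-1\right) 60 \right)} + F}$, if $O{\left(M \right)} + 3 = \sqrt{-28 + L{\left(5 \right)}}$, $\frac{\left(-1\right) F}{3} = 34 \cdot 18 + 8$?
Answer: $\sqrt{-1863 + i \sqrt{38}} \approx 0.07141 + 43.163 i$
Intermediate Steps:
$F = -1860$ ($F = - 3 \left(34 \cdot 18 + 8\right) = - 3 \left(612 + 8\right) = \left(-3\right) 620 = -1860$)
$O{\left(M \right)} = -3 + i \sqrt{38}$ ($O{\left(M \right)} = -3 + \sqrt{-28 - 10} = -3 + \sqrt{-38} = -3 + i \sqrt{38}$)
$\sqrt{O{\left(\left(-1\right) 60 \right)} + F} = \sqrt{\left(-3 + i \sqrt{38}\right) - 1860} = \sqrt{-1863 + i \sqrt{38}}$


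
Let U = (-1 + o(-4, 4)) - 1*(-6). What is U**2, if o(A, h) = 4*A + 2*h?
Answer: 9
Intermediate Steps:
o(A, h) = 2*h + 4*A
U = -3 (U = (-1 + (2*4 + 4*(-4))) - 1*(-6) = (-1 + (8 - 16)) + 6 = (-1 - 8) + 6 = -9 + 6 = -3)
U**2 = (-3)**2 = 9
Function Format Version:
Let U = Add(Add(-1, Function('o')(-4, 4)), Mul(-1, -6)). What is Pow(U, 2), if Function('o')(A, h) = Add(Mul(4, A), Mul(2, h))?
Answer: 9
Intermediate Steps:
Function('o')(A, h) = Add(Mul(2, h), Mul(4, A))
U = -3 (U = Add(Add(-1, Add(Mul(2, 4), Mul(4, -4))), Mul(-1, -6)) = Add(Add(-1, Add(8, -16)), 6) = Add(Add(-1, -8), 6) = Add(-9, 6) = -3)
Pow(U, 2) = Pow(-3, 2) = 9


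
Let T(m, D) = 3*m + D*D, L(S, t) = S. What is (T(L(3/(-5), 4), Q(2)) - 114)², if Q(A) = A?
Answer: 312481/25 ≈ 12499.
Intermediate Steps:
T(m, D) = D² + 3*m (T(m, D) = 3*m + D² = D² + 3*m)
(T(L(3/(-5), 4), Q(2)) - 114)² = ((2² + 3*(3/(-5))) - 114)² = ((4 + 3*(3*(-⅕))) - 114)² = ((4 + 3*(-⅗)) - 114)² = ((4 - 9/5) - 114)² = (11/5 - 114)² = (-559/5)² = 312481/25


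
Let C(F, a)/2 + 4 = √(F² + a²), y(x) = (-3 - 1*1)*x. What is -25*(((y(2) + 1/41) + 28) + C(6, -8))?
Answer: -32825/41 ≈ -800.61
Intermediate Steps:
y(x) = -4*x (y(x) = (-3 - 1)*x = -4*x)
C(F, a) = -8 + 2*√(F² + a²)
-25*(((y(2) + 1/41) + 28) + C(6, -8)) = -25*(((-4*2 + 1/41) + 28) + (-8 + 2*√(6² + (-8)²))) = -25*(((-8 + 1/41) + 28) + (-8 + 2*√(36 + 64))) = -25*((-327/41 + 28) + (-8 + 2*√100)) = -25*(821/41 + (-8 + 2*10)) = -25*(821/41 + (-8 + 20)) = -25*(821/41 + 12) = -25*1313/41 = -32825/41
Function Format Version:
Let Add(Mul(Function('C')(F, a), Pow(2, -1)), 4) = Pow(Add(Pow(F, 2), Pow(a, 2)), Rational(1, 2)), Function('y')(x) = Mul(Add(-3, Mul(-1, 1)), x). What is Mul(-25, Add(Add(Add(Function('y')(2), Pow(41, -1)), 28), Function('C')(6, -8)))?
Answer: Rational(-32825, 41) ≈ -800.61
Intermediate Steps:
Function('y')(x) = Mul(-4, x) (Function('y')(x) = Mul(Add(-3, -1), x) = Mul(-4, x))
Function('C')(F, a) = Add(-8, Mul(2, Pow(Add(Pow(F, 2), Pow(a, 2)), Rational(1, 2))))
Mul(-25, Add(Add(Add(Function('y')(2), Pow(41, -1)), 28), Function('C')(6, -8))) = Mul(-25, Add(Add(Add(Mul(-4, 2), Pow(41, -1)), 28), Add(-8, Mul(2, Pow(Add(Pow(6, 2), Pow(-8, 2)), Rational(1, 2)))))) = Mul(-25, Add(Add(Add(-8, Rational(1, 41)), 28), Add(-8, Mul(2, Pow(Add(36, 64), Rational(1, 2)))))) = Mul(-25, Add(Add(Rational(-327, 41), 28), Add(-8, Mul(2, Pow(100, Rational(1, 2)))))) = Mul(-25, Add(Rational(821, 41), Add(-8, Mul(2, 10)))) = Mul(-25, Add(Rational(821, 41), Add(-8, 20))) = Mul(-25, Add(Rational(821, 41), 12)) = Mul(-25, Rational(1313, 41)) = Rational(-32825, 41)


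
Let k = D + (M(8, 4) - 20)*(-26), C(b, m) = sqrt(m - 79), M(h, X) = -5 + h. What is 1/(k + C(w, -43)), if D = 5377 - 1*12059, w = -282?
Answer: -3120/19468861 - I*sqrt(122)/38937722 ≈ -0.00016026 - 2.8367e-7*I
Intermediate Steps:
D = -6682 (D = 5377 - 12059 = -6682)
C(b, m) = sqrt(-79 + m)
k = -6240 (k = -6682 + ((-5 + 8) - 20)*(-26) = -6682 + (3 - 20)*(-26) = -6682 - 17*(-26) = -6682 + 442 = -6240)
1/(k + C(w, -43)) = 1/(-6240 + sqrt(-79 - 43)) = 1/(-6240 + sqrt(-122)) = 1/(-6240 + I*sqrt(122))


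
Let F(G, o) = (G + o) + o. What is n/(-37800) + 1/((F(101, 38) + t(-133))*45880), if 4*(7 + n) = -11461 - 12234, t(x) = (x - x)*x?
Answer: 229343977/1461736800 ≈ 0.15690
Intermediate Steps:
F(G, o) = G + 2*o
t(x) = 0 (t(x) = 0*x = 0)
n = -23723/4 (n = -7 + (-11461 - 12234)/4 = -7 + (1/4)*(-23695) = -7 - 23695/4 = -23723/4 ≈ -5930.8)
n/(-37800) + 1/((F(101, 38) + t(-133))*45880) = -23723/4/(-37800) + 1/(((101 + 2*38) + 0)*45880) = -23723/4*(-1/37800) + (1/45880)/((101 + 76) + 0) = 3389/21600 + (1/45880)/(177 + 0) = 3389/21600 + (1/45880)/177 = 3389/21600 + (1/177)*(1/45880) = 3389/21600 + 1/8120760 = 229343977/1461736800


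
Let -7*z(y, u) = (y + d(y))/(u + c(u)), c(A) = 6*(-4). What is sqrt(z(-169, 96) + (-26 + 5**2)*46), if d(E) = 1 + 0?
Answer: I*sqrt(411)/3 ≈ 6.7577*I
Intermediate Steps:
d(E) = 1
c(A) = -24
z(y, u) = -(1 + y)/(7*(-24 + u)) (z(y, u) = -(y + 1)/(7*(u - 24)) = -(1 + y)/(7*(-24 + u)))
sqrt(z(-169, 96) + (-26 + 5**2)*46) = sqrt((-1 - 1*(-169))/(7*(-24 + 96)) + (-26 + 5**2)*46) = sqrt((1/7)*(-1 + 169)/72 + (-26 + 25)*46) = sqrt((1/7)*(1/72)*168 - 1*46) = sqrt(1/3 - 46) = sqrt(-137/3) = I*sqrt(411)/3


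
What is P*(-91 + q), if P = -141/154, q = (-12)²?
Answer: -7473/154 ≈ -48.526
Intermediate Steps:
q = 144
P = -141/154 (P = -141*1/154 = -141/154 ≈ -0.91558)
P*(-91 + q) = -141*(-91 + 144)/154 = -141/154*53 = -7473/154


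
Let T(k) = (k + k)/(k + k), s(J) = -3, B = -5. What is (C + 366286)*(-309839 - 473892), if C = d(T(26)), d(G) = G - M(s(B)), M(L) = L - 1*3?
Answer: -287075179183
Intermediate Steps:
M(L) = -3 + L (M(L) = L - 3 = -3 + L)
T(k) = 1 (T(k) = (2*k)/((2*k)) = (2*k)*(1/(2*k)) = 1)
d(G) = 6 + G (d(G) = G - (-3 - 3) = G - 1*(-6) = G + 6 = 6 + G)
C = 7 (C = 6 + 1 = 7)
(C + 366286)*(-309839 - 473892) = (7 + 366286)*(-309839 - 473892) = 366293*(-783731) = -287075179183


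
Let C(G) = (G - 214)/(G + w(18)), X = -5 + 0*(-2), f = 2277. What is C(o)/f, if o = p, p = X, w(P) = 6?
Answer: -73/759 ≈ -0.096179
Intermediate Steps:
X = -5 (X = -5 + 0 = -5)
p = -5
o = -5
C(G) = (-214 + G)/(6 + G) (C(G) = (G - 214)/(G + 6) = (-214 + G)/(6 + G))
C(o)/f = ((-214 - 5)/(6 - 5))/2277 = (-219/1)*(1/2277) = (1*(-219))*(1/2277) = -219*1/2277 = -73/759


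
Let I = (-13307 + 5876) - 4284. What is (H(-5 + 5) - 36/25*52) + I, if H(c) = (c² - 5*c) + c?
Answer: -294747/25 ≈ -11790.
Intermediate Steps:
I = -11715 (I = -7431 - 4284 = -11715)
H(c) = c² - 4*c
(H(-5 + 5) - 36/25*52) + I = ((-5 + 5)*(-4 + (-5 + 5)) - 36/25*52) - 11715 = (0*(-4 + 0) - 36*1/25*52) - 11715 = (0*(-4) - 36/25*52) - 11715 = (0 - 1872/25) - 11715 = -1872/25 - 11715 = -294747/25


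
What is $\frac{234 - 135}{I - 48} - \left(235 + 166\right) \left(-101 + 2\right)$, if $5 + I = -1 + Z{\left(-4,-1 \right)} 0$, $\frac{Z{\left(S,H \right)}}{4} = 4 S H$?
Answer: $\frac{238183}{6} \approx 39697.0$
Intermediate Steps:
$Z{\left(S,H \right)} = 16 H S$ ($Z{\left(S,H \right)} = 4 \cdot 4 S H = 4 \cdot 4 H S = 16 H S$)
$I = -6$ ($I = -5 - \left(1 - 16 \left(-1\right) \left(-4\right) 0\right) = -5 + \left(-1 + 64 \cdot 0\right) = -5 + \left(-1 + 0\right) = -5 - 1 = -6$)
$\frac{234 - 135}{I - 48} - \left(235 + 166\right) \left(-101 + 2\right) = \frac{234 - 135}{-6 - 48} - \left(235 + 166\right) \left(-101 + 2\right) = \frac{99}{-54} - 401 \left(-99\right) = 99 \left(- \frac{1}{54}\right) - -39699 = - \frac{11}{6} + 39699 = \frac{238183}{6}$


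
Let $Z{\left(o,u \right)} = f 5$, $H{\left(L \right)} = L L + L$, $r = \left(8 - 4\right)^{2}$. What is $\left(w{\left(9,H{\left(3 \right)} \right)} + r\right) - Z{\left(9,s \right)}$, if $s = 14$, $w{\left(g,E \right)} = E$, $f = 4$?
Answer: $8$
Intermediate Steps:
$r = 16$ ($r = 4^{2} = 16$)
$H{\left(L \right)} = L + L^{2}$ ($H{\left(L \right)} = L^{2} + L = L + L^{2}$)
$Z{\left(o,u \right)} = 20$ ($Z{\left(o,u \right)} = 4 \cdot 5 = 20$)
$\left(w{\left(9,H{\left(3 \right)} \right)} + r\right) - Z{\left(9,s \right)} = \left(3 \left(1 + 3\right) + 16\right) - 20 = \left(3 \cdot 4 + 16\right) - 20 = \left(12 + 16\right) - 20 = 28 - 20 = 8$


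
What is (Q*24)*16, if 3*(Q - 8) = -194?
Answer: -21760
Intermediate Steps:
Q = -170/3 (Q = 8 + (⅓)*(-194) = 8 - 194/3 = -170/3 ≈ -56.667)
(Q*24)*16 = -170/3*24*16 = -1360*16 = -21760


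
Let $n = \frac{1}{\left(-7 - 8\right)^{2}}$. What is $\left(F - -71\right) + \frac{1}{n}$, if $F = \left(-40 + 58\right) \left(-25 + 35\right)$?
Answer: $476$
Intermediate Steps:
$F = 180$ ($F = 18 \cdot 10 = 180$)
$n = \frac{1}{225}$ ($n = \frac{1}{\left(-15\right)^{2}} = \frac{1}{225} \approx 0.0044444$)
$\left(F - -71\right) + \frac{1}{n} = \left(180 - -71\right) + \frac{1}{\frac{1}{225}} = \left(180 + 71\right) + 225 = 251 + 225 = 476$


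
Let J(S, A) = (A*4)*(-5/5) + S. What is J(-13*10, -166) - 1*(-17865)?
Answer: 18399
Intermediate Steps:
J(S, A) = S - 4*A (J(S, A) = (4*A)*(-5*1/5) + S = (4*A)*(-1) + S = -4*A + S = S - 4*A)
J(-13*10, -166) - 1*(-17865) = (-13*10 - 4*(-166)) - 1*(-17865) = (-130 + 664) + 17865 = 534 + 17865 = 18399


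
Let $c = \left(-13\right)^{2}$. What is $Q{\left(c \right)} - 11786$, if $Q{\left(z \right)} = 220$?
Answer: $-11566$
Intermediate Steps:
$c = 169$
$Q{\left(c \right)} - 11786 = 220 - 11786 = -11566$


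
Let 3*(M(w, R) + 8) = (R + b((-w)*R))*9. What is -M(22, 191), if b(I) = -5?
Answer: -550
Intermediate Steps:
M(w, R) = -23 + 3*R (M(w, R) = -8 + ((R - 5)*9)/3 = -8 + ((-5 + R)*9)/3 = -8 + (-45 + 9*R)/3 = -8 + (-15 + 3*R) = -23 + 3*R)
-M(22, 191) = -(-23 + 3*191) = -(-23 + 573) = -1*550 = -550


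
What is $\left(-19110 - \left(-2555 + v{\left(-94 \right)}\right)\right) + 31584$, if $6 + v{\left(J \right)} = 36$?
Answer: $14999$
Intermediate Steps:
$v{\left(J \right)} = 30$ ($v{\left(J \right)} = -6 + 36 = 30$)
$\left(-19110 - \left(-2555 + v{\left(-94 \right)}\right)\right) + 31584 = \left(-19110 - -2525\right) + 31584 = \left(-19110 + \left(\left(-585 + 3140\right) - 30\right)\right) + 31584 = \left(-19110 + \left(2555 - 30\right)\right) + 31584 = \left(-19110 + 2525\right) + 31584 = -16585 + 31584 = 14999$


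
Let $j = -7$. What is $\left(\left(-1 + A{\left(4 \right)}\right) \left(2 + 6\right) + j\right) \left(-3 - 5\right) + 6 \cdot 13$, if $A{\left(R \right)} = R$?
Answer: $-58$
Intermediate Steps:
$\left(\left(-1 + A{\left(4 \right)}\right) \left(2 + 6\right) + j\right) \left(-3 - 5\right) + 6 \cdot 13 = \left(\left(-1 + 4\right) \left(2 + 6\right) - 7\right) \left(-3 - 5\right) + 6 \cdot 13 = \left(3 \cdot 8 - 7\right) \left(-8\right) + 78 = \left(24 - 7\right) \left(-8\right) + 78 = 17 \left(-8\right) + 78 = -136 + 78 = -58$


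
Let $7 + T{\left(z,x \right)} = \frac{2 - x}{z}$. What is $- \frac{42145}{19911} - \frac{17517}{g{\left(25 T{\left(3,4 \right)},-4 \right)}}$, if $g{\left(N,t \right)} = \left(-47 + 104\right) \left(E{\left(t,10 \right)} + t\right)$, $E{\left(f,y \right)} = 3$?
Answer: $\frac{115459574}{378309} \approx 305.2$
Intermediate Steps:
$T{\left(z,x \right)} = -7 + \frac{2 - x}{z}$
$g{\left(N,t \right)} = 171 + 57 t$ ($g{\left(N,t \right)} = \left(-47 + 104\right) \left(3 + t\right) = 57 \left(3 + t\right) = 171 + 57 t$)
$- \frac{42145}{19911} - \frac{17517}{g{\left(25 T{\left(3,4 \right)},-4 \right)}} = - \frac{42145}{19911} - \frac{17517}{171 + 57 \left(-4\right)} = \left(-42145\right) \frac{1}{19911} - \frac{17517}{171 - 228} = - \frac{42145}{19911} - \frac{17517}{-57} = - \frac{42145}{19911} - - \frac{5839}{19} = - \frac{42145}{19911} + \frac{5839}{19} = \frac{115459574}{378309}$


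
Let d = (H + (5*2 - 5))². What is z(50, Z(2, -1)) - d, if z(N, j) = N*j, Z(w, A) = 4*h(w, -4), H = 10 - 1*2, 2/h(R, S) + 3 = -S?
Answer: 231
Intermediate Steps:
h(R, S) = 2/(-3 - S)
H = 8 (H = 10 - 2 = 8)
Z(w, A) = 8 (Z(w, A) = 4*(-2/(3 - 4)) = 4*(-2/(-1)) = 4*(-2*(-1)) = 4*2 = 8)
d = 169 (d = (8 + (5*2 - 5))² = (8 + (10 - 5))² = (8 + 5)² = 13² = 169)
z(50, Z(2, -1)) - d = 50*8 - 1*169 = 400 - 169 = 231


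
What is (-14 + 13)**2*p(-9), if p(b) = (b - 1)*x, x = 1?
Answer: -10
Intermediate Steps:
p(b) = -1 + b (p(b) = (b - 1)*1 = (-1 + b)*1 = -1 + b)
(-14 + 13)**2*p(-9) = (-14 + 13)**2*(-1 - 9) = (-1)**2*(-10) = 1*(-10) = -10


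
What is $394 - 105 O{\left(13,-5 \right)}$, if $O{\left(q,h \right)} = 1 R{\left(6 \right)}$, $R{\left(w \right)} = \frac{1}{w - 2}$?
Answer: $\frac{1471}{4} \approx 367.75$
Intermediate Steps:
$R{\left(w \right)} = \frac{1}{-2 + w}$
$O{\left(q,h \right)} = \frac{1}{4}$ ($O{\left(q,h \right)} = 1 \frac{1}{-2 + 6} = 1 \cdot \frac{1}{4} = \frac{1}{4}$)
$394 - 105 O{\left(13,-5 \right)} = 394 - \frac{105}{4} = \frac{1471}{4}$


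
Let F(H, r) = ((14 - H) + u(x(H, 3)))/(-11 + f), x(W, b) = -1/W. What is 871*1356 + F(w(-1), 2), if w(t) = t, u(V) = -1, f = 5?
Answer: 3543221/3 ≈ 1.1811e+6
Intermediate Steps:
F(H, r) = -13/6 + H/6 (F(H, r) = ((14 - H) - 1)/(-11 + 5) = (13 - H)/(-6) = (13 - H)*(-1/6) = -13/6 + H/6)
871*1356 + F(w(-1), 2) = 871*1356 + (-13/6 + (1/6)*(-1)) = 1181076 + (-13/6 - 1/6) = 1181076 - 7/3 = 3543221/3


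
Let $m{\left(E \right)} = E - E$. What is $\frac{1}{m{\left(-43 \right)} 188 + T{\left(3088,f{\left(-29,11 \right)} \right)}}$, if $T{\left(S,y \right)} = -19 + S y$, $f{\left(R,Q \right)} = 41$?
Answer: $\frac{1}{126589} \approx 7.8996 \cdot 10^{-6}$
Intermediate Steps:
$m{\left(E \right)} = 0$
$\frac{1}{m{\left(-43 \right)} 188 + T{\left(3088,f{\left(-29,11 \right)} \right)}} = \frac{1}{0 \cdot 188 + \left(-19 + 3088 \cdot 41\right)} = \frac{1}{0 + \left(-19 + 126608\right)} = \frac{1}{0 + 126589} = \frac{1}{126589}$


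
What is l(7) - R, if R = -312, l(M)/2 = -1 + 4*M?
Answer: 366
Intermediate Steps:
l(M) = -2 + 8*M (l(M) = 2*(-1 + 4*M) = -2 + 8*M)
l(7) - R = (-2 + 8*7) - 1*(-312) = (-2 + 56) + 312 = 54 + 312 = 366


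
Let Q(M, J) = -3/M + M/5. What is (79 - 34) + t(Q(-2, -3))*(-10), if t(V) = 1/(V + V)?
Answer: 445/11 ≈ 40.455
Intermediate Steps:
Q(M, J) = -3/M + M/5 (Q(M, J) = -3/M + M*(⅕) = -3/M + M/5)
t(V) = 1/(2*V)
(79 - 34) + t(Q(-2, -3))*(-10) = (79 - 34) + (1/(2*(-3/(-2) + (⅕)*(-2))))*(-10) = 45 + (1/(2*(-3*(-½) - ⅖)))*(-10) = 45 + (1/(2*(3/2 - ⅖)))*(-10) = 45 + (1/(2*(11/10)))*(-10) = 45 + ((½)*(10/11))*(-10) = 45 + (5/11)*(-10) = 45 - 50/11 = 445/11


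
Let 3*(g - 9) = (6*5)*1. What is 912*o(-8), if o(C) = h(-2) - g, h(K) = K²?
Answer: -13680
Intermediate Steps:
g = 19 (g = 9 + ((6*5)*1)/3 = 9 + (30*1)/3 = 9 + (⅓)*30 = 9 + 10 = 19)
o(C) = -15 (o(C) = (-2)² - 1*19 = 4 - 19 = -15)
912*o(-8) = 912*(-15) = -13680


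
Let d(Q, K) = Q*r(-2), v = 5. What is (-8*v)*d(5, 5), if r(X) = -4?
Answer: 800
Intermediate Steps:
d(Q, K) = -4*Q (d(Q, K) = Q*(-4) = -4*Q)
(-8*v)*d(5, 5) = (-8*5)*(-4*5) = -40*(-20) = 800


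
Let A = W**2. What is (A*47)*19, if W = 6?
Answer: 32148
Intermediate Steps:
A = 36 (A = 6**2 = 36)
(A*47)*19 = (36*47)*19 = 1692*19 = 32148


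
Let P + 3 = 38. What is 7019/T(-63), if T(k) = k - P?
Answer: -7019/98 ≈ -71.622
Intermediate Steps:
P = 35 (P = -3 + 38 = 35)
T(k) = -35 + k (T(k) = k - 1*35 = k - 35 = -35 + k)
7019/T(-63) = 7019/(-35 - 63) = 7019/(-98) = 7019*(-1/98) = -7019/98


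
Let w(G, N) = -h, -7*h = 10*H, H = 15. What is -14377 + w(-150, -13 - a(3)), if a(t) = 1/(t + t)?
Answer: -100489/7 ≈ -14356.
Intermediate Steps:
a(t) = 1/(2*t)
h = -150/7 (h = -10*15/7 = -⅐*150 = -150/7 ≈ -21.429)
w(G, N) = 150/7 (w(G, N) = -1*(-150/7) = 150/7)
-14377 + w(-150, -13 - a(3)) = -14377 + 150/7 = -100489/7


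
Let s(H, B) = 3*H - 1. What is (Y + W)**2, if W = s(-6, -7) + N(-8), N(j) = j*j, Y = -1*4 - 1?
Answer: 1600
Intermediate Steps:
s(H, B) = -1 + 3*H
Y = -5 (Y = -4 - 1 = -5)
N(j) = j**2
W = 45 (W = (-1 + 3*(-6)) + (-8)**2 = (-1 - 18) + 64 = -19 + 64 = 45)
(Y + W)**2 = (-5 + 45)**2 = 40**2 = 1600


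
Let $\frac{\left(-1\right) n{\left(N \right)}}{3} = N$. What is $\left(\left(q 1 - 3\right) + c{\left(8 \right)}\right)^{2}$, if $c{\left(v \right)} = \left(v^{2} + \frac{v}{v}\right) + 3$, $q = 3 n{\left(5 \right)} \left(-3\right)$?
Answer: $40000$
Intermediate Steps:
$n{\left(N \right)} = - 3 N$
$q = 135$ ($q = 3 \left(\left(-3\right) 5\right) \left(-3\right) = 3 \left(-15\right) \left(-3\right) = \left(-45\right) \left(-3\right) = 135$)
$c{\left(v \right)} = 4 + v^{2}$ ($c{\left(v \right)} = \left(v^{2} + 1\right) + 3 = \left(1 + v^{2}\right) + 3 = 4 + v^{2}$)
$\left(\left(q 1 - 3\right) + c{\left(8 \right)}\right)^{2} = \left(\left(135 \cdot 1 - 3\right) + \left(4 + 8^{2}\right)\right)^{2} = \left(\left(135 - 3\right) + \left(4 + 64\right)\right)^{2} = \left(132 + 68\right)^{2} = 200^{2} = 40000$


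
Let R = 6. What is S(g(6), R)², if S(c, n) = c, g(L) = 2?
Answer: 4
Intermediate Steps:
S(g(6), R)² = 2² = 4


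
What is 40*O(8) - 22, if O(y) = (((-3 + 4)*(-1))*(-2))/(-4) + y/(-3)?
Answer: -446/3 ≈ -148.67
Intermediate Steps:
O(y) = -1/2 - y/3 (O(y) = ((1*(-1))*(-2))*(-1/4) + y*(-1/3) = -1*(-2)*(-1/4) - y/3 = 2*(-1/4) - y/3 = -1/2 - y/3)
40*O(8) - 22 = 40*(-1/2 - 1/3*8) - 22 = 40*(-1/2 - 8/3) - 22 = 40*(-19/6) - 22 = -380/3 - 22 = -446/3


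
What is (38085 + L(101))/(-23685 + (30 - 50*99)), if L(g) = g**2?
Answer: -48286/28605 ≈ -1.6880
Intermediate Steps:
(38085 + L(101))/(-23685 + (30 - 50*99)) = (38085 + 101**2)/(-23685 + (30 - 50*99)) = (38085 + 10201)/(-23685 + (30 - 4950)) = 48286/(-23685 - 4920) = 48286/(-28605) = 48286*(-1/28605) = -48286/28605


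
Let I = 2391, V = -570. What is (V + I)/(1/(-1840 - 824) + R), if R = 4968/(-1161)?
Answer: -208599192/490219 ≈ -425.52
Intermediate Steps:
R = -184/43 (R = 4968*(-1/1161) = -184/43 ≈ -4.2791)
(V + I)/(1/(-1840 - 824) + R) = (-570 + 2391)/(1/(-1840 - 824) - 184/43) = 1821/(1/(-2664) - 184/43) = 1821/(-1/2664 - 184/43) = 1821/(-490219/114552) = 1821*(-114552/490219) = -208599192/490219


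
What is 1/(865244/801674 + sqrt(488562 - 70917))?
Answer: -173410904614/67102960519345121 + 482010901707*sqrt(46405)/67102960519345121 ≈ 0.0015448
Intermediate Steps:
1/(865244/801674 + sqrt(488562 - 70917)) = 1/(865244*(1/801674) + sqrt(417645)) = 1/(432622/400837 + 3*sqrt(46405))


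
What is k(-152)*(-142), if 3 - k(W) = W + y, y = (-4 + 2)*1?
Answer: -22294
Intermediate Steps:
y = -2 (y = -2*1 = -2)
k(W) = 5 - W (k(W) = 3 - (W - 2) = 3 - (-2 + W) = 3 + (2 - W) = 5 - W)
k(-152)*(-142) = (5 - 1*(-152))*(-142) = (5 + 152)*(-142) = 157*(-142) = -22294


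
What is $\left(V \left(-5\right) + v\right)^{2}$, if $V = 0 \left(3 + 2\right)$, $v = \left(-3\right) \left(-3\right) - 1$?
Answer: $64$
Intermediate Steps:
$v = 8$ ($v = 9 - 1 = 8$)
$V = 0$ ($V = 0 \cdot 5 = 0$)
$\left(V \left(-5\right) + v\right)^{2} = \left(0 \left(-5\right) + 8\right)^{2} = \left(0 + 8\right)^{2} = 8^{2} = 64$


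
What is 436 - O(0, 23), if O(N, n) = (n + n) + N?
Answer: 390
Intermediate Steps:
O(N, n) = N + 2*n (O(N, n) = 2*n + N = N + 2*n)
436 - O(0, 23) = 436 - (0 + 2*23) = 436 - (0 + 46) = 436 - 1*46 = 436 - 46 = 390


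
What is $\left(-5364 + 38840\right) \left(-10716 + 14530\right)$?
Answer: $127677464$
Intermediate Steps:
$\left(-5364 + 38840\right) \left(-10716 + 14530\right) = 33476 \cdot 3814 = 127677464$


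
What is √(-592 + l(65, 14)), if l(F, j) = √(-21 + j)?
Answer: √(-592 + I*√7) ≈ 0.05437 + 24.331*I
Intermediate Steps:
√(-592 + l(65, 14)) = √(-592 + √(-21 + 14)) = √(-592 + √(-7)) = √(-592 + I*√7)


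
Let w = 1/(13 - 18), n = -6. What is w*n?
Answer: 6/5 ≈ 1.2000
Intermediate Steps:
w = -⅕ (w = 1/(-5) = -⅕ ≈ -0.20000)
w*n = -⅕*(-6) = 6/5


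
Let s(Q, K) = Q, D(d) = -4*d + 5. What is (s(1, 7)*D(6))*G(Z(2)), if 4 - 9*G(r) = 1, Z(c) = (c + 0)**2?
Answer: -19/3 ≈ -6.3333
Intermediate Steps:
D(d) = 5 - 4*d
Z(c) = c**2
G(r) = 1/3 (G(r) = 4/9 - 1/9*1 = 4/9 - 1/9 = 1/3)
(s(1, 7)*D(6))*G(Z(2)) = (1*(5 - 4*6))*(1/3) = (1*(5 - 24))*(1/3) = (1*(-19))*(1/3) = -19*1/3 = -19/3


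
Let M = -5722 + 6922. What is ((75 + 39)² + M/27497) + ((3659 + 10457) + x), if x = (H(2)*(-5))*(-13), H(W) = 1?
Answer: 747287169/27497 ≈ 27177.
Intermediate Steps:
M = 1200
x = 65 (x = (1*(-5))*(-13) = -5*(-13) = 65)
((75 + 39)² + M/27497) + ((3659 + 10457) + x) = ((75 + 39)² + 1200/27497) + ((3659 + 10457) + 65) = (114² + 1200*(1/27497)) + (14116 + 65) = (12996 + 1200/27497) + 14181 = 357352212/27497 + 14181 = 747287169/27497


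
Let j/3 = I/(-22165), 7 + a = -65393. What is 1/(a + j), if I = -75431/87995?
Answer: -1950409175/127556759818707 ≈ -1.5291e-5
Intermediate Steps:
I = -75431/87995 (I = -75431*1/87995 = -75431/87995 ≈ -0.85722)
a = -65400 (a = -7 - 65393 = -65400)
j = 226293/1950409175 (j = 3*(-75431/87995/(-22165)) = 3*(-75431/87995*(-1/22165)) = 3*(75431/1950409175) = 226293/1950409175 ≈ 0.00011602)
1/(a + j) = 1/(-65400 + 226293/1950409175) = 1/(-127556759818707/1950409175) = -1950409175/127556759818707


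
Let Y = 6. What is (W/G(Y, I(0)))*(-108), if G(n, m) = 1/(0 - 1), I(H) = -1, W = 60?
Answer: 6480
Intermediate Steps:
G(n, m) = -1 (G(n, m) = 1/(-1) = -1)
(W/G(Y, I(0)))*(-108) = (60/(-1))*(-108) = (60*(-1))*(-108) = -60*(-108) = 6480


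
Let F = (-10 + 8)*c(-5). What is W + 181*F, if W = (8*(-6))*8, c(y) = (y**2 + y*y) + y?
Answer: -16674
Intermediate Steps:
c(y) = y + 2*y**2 (c(y) = (y**2 + y**2) + y = 2*y**2 + y = y + 2*y**2)
W = -384 (W = -48*8 = -384)
F = -90 (F = (-10 + 8)*(-5*(1 + 2*(-5))) = -(-10)*(1 - 10) = -(-10)*(-9) = -2*45 = -90)
W + 181*F = -384 + 181*(-90) = -384 - 16290 = -16674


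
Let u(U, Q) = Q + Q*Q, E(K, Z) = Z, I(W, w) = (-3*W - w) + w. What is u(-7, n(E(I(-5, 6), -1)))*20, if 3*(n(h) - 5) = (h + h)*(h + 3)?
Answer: 3080/9 ≈ 342.22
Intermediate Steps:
I(W, w) = -3*W (I(W, w) = (-w - 3*W) + w = -3*W)
n(h) = 5 + 2*h*(3 + h)/3 (n(h) = 5 + ((h + h)*(h + 3))/3 = 5 + ((2*h)*(3 + h))/3 = 5 + (2*h*(3 + h))/3 = 5 + 2*h*(3 + h)/3)
u(U, Q) = Q + Q**2
u(-7, n(E(I(-5, 6), -1)))*20 = ((5 + 2*(-1) + (2/3)*(-1)**2)*(1 + (5 + 2*(-1) + (2/3)*(-1)**2)))*20 = ((5 - 2 + (2/3)*1)*(1 + (5 - 2 + (2/3)*1)))*20 = ((5 - 2 + 2/3)*(1 + (5 - 2 + 2/3)))*20 = (11*(1 + 11/3)/3)*20 = ((11/3)*(14/3))*20 = (154/9)*20 = 3080/9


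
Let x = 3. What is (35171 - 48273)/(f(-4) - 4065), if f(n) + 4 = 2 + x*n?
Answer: 13102/4079 ≈ 3.2121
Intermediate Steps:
f(n) = -2 + 3*n (f(n) = -4 + (2 + 3*n) = -2 + 3*n)
(35171 - 48273)/(f(-4) - 4065) = (35171 - 48273)/((-2 + 3*(-4)) - 4065) = -13102/((-2 - 12) - 4065) = -13102/(-14 - 4065) = -13102/(-4079) = -13102*(-1/4079) = 13102/4079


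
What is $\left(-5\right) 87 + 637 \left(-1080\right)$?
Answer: $-688395$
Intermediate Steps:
$\left(-5\right) 87 + 637 \left(-1080\right) = -435 - 687960 = -688395$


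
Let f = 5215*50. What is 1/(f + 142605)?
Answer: 1/403355 ≈ 2.4792e-6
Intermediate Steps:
f = 260750
1/(f + 142605) = 1/(260750 + 142605) = 1/403355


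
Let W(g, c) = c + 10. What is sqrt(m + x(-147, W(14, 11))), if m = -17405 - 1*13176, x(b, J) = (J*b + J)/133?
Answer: I*sqrt(11048063)/19 ≈ 174.94*I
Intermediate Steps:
W(g, c) = 10 + c
x(b, J) = J/133 + J*b/133 (x(b, J) = (J + J*b)*(1/133) = J/133 + J*b/133)
m = -30581 (m = -17405 - 13176 = -30581)
sqrt(m + x(-147, W(14, 11))) = sqrt(-30581 + (10 + 11)*(1 - 147)/133) = sqrt(-30581 + (1/133)*21*(-146)) = sqrt(-30581 - 438/19) = sqrt(-581477/19) = I*sqrt(11048063)/19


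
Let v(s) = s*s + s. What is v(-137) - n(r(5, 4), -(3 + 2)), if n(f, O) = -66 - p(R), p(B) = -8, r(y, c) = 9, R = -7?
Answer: 18690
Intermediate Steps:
v(s) = s + s² (v(s) = s² + s = s + s²)
n(f, O) = -58 (n(f, O) = -66 - 1*(-8) = -66 + 8 = -58)
v(-137) - n(r(5, 4), -(3 + 2)) = -137*(1 - 137) - 1*(-58) = -137*(-136) + 58 = 18632 + 58 = 18690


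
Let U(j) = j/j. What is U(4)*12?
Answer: 12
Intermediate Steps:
U(j) = 1
U(4)*12 = 1*12 = 12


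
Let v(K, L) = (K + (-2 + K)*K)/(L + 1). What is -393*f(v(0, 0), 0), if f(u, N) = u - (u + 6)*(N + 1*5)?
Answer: 11790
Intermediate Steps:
v(K, L) = (K + K*(-2 + K))/(1 + L)
f(u, N) = u - (5 + N)*(6 + u) (f(u, N) = u - (6 + u)*(N + 5) = u - (6 + u)*(5 + N) = u - (5 + N)*(6 + u))
-393*f(v(0, 0), 0) = -393*(-30 - 6*0 - 0*(-1 + 0)/(1 + 0) - 1*0*0*(-1 + 0)/(1 + 0)) = -393*(-30 + 0 - 0*(-1)/1 - 1*0*0*(-1)/1) = -393*(-30 + 0 - 0*(-1) - 1*0*0*1*(-1)) = -393*(-30 + 0 - 4*0 - 1*0*0) = -393*(-30 + 0 + 0 + 0) = -393*(-30) = 11790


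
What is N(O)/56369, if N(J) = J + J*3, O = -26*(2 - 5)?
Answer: 312/56369 ≈ 0.0055350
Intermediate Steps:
O = 78 (O = -26*(-3) = 78)
N(J) = 4*J (N(J) = J + 3*J = 4*J)
N(O)/56369 = (4*78)/56369 = 312*(1/56369) = 312/56369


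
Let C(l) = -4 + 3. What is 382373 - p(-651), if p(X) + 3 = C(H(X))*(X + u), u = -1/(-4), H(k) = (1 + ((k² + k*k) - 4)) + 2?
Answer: 1526901/4 ≈ 3.8173e+5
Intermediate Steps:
H(k) = -1 + 2*k² (H(k) = (1 + ((k² + k²) - 4)) + 2 = (1 + (2*k² - 4)) + 2 = (1 + (-4 + 2*k²)) + 2 = (-3 + 2*k²) + 2 = -1 + 2*k²)
u = ¼ (u = -1*(-¼) = ¼ ≈ 0.25000)
C(l) = -1
p(X) = -13/4 - X (p(X) = -3 - (X + ¼) = -3 - (¼ + X) = -3 + (-¼ - X) = -13/4 - X)
382373 - p(-651) = 382373 - (-13/4 - 1*(-651)) = 382373 - (-13/4 + 651) = 382373 - 1*2591/4 = 382373 - 2591/4 = 1526901/4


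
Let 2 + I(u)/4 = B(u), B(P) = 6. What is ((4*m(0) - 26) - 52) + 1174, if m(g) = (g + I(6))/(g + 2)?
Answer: 1128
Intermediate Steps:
I(u) = 16 (I(u) = -8 + 4*6 = -8 + 24 = 16)
m(g) = (16 + g)/(2 + g) (m(g) = (g + 16)/(g + 2) = (16 + g)/(2 + g))
((4*m(0) - 26) - 52) + 1174 = ((4*((16 + 0)/(2 + 0)) - 26) - 52) + 1174 = ((4*(16/2) - 26) - 52) + 1174 = ((4*((½)*16) - 26) - 52) + 1174 = ((4*8 - 26) - 52) + 1174 = ((32 - 26) - 52) + 1174 = (6 - 52) + 1174 = -46 + 1174 = 1128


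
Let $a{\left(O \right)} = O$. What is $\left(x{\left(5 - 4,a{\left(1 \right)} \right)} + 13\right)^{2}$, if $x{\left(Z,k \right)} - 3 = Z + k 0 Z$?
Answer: $289$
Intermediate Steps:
$x{\left(Z,k \right)} = 3 + Z$ ($x{\left(Z,k \right)} = 3 + \left(Z + k 0 Z\right) = 3 + \left(Z + 0 Z\right) = 3 + \left(Z + 0\right) = 3 + Z$)
$\left(x{\left(5 - 4,a{\left(1 \right)} \right)} + 13\right)^{2} = \left(\left(3 + \left(5 - 4\right)\right) + 13\right)^{2} = \left(\left(3 + 1\right) + 13\right)^{2} = \left(4 + 13\right)^{2} = 17^{2} = 289$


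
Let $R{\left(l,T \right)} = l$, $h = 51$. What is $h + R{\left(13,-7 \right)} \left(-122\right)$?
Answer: $-1535$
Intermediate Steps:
$h + R{\left(13,-7 \right)} \left(-122\right) = 51 + 13 \left(-122\right) = 51 - 1586 = -1535$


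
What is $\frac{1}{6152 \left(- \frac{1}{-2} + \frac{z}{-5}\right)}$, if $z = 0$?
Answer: $\frac{1}{3076} \approx 0.0003251$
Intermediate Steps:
$\frac{1}{6152 \left(- \frac{1}{-2} + \frac{z}{-5}\right)} = \frac{1}{6152 \left(- \frac{1}{-2} + \frac{0}{-5}\right)} = \frac{1}{6152 \left(\left(-1\right) \left(- \frac{1}{2}\right) + 0 \left(- \frac{1}{5}\right)\right)} = \frac{1}{6152 \left(\frac{1}{2} + 0\right)} = \frac{1}{6152 \cdot \frac{1}{2}} = \frac{1}{3076}$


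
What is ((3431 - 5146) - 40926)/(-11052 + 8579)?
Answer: 42641/2473 ≈ 17.243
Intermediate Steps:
((3431 - 5146) - 40926)/(-11052 + 8579) = (-1715 - 40926)/(-2473) = -42641*(-1/2473) = 42641/2473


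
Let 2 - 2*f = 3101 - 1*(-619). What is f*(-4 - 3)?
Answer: 13013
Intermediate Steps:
f = -1859 (f = 1 - (3101 - 1*(-619))/2 = 1 - (3101 + 619)/2 = 1 - ½*3720 = 1 - 1860 = -1859)
f*(-4 - 3) = -1859*(-4 - 3) = -1859*(-7) = 13013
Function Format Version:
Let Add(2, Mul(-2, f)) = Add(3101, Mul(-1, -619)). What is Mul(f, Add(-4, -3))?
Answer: 13013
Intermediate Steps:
f = -1859 (f = Add(1, Mul(Rational(-1, 2), Add(3101, Mul(-1, -619)))) = Add(1, Mul(Rational(-1, 2), Add(3101, 619))) = Add(1, Mul(Rational(-1, 2), 3720)) = Add(1, -1860) = -1859)
Mul(f, Add(-4, -3)) = Mul(-1859, Add(-4, -3)) = Mul(-1859, -7) = 13013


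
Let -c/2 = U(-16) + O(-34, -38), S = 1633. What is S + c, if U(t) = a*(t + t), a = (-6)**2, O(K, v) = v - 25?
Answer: 4063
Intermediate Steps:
O(K, v) = -25 + v
a = 36
U(t) = 72*t (U(t) = 36*(t + t) = 36*(2*t) = 72*t)
c = 2430 (c = -2*(72*(-16) + (-25 - 38)) = -2*(-1152 - 63) = -2*(-1215) = 2430)
S + c = 1633 + 2430 = 4063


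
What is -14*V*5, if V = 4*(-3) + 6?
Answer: 420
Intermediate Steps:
V = -6 (V = -12 + 6 = -6)
-14*V*5 = -14*(-6)*5 = 84*5 = 420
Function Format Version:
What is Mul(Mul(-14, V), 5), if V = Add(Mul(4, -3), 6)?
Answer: 420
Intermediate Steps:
V = -6 (V = Add(-12, 6) = -6)
Mul(Mul(-14, V), 5) = Mul(Mul(-14, -6), 5) = Mul(84, 5) = 420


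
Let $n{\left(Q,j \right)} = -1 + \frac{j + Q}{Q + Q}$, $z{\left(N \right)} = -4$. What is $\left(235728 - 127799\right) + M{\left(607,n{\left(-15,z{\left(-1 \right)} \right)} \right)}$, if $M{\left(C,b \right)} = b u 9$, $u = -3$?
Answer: $\frac{1079389}{10} \approx 1.0794 \cdot 10^{5}$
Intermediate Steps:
$n{\left(Q,j \right)} = -1 + \frac{Q + j}{2 Q}$
$M{\left(C,b \right)} = - 27 b$ ($M{\left(C,b \right)} = b \left(-3\right) 9 = - 3 b 9 = - 27 b$)
$\left(235728 - 127799\right) + M{\left(607,n{\left(-15,z{\left(-1 \right)} \right)} \right)} = \left(235728 - 127799\right) - 27 \frac{-4 - -15}{2 \left(-15\right)} = 107929 - 27 \cdot \frac{1}{2} \left(- \frac{1}{15}\right) \left(-4 + 15\right) = 107929 - 27 \cdot \frac{1}{2} \left(- \frac{1}{15}\right) 11 = 107929 - - \frac{99}{10} = 107929 + \frac{99}{10} = \frac{1079389}{10}$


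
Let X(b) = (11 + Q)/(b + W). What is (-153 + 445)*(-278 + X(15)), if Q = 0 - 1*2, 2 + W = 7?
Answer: -405223/5 ≈ -81045.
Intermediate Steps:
W = 5 (W = -2 + 7 = 5)
Q = -2 (Q = 0 - 2 = -2)
X(b) = 9/(5 + b) (X(b) = (11 - 2)/(b + 5) = 9/(5 + b))
(-153 + 445)*(-278 + X(15)) = (-153 + 445)*(-278 + 9/(5 + 15)) = 292*(-278 + 9/20) = 292*(-5551/20) = -405223/5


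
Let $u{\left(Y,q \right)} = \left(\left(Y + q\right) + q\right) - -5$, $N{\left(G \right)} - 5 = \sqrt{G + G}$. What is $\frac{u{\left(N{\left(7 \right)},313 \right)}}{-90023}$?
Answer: $- \frac{636}{90023} - \frac{\sqrt{14}}{90023} \approx -0.0071064$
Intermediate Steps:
$N{\left(G \right)} = 5 + \sqrt{2} \sqrt{G}$ ($N{\left(G \right)} = 5 + \sqrt{G + G} = 5 + \sqrt{2 G} = 5 + \sqrt{2} \sqrt{G}$)
$u{\left(Y,q \right)} = 5 + Y + 2 q$ ($u{\left(Y,q \right)} = \left(Y + 2 q\right) + 5 = 5 + Y + 2 q$)
$\frac{u{\left(N{\left(7 \right)},313 \right)}}{-90023} = \frac{5 + \left(5 + \sqrt{2} \sqrt{7}\right) + 2 \cdot 313}{-90023} = \left(5 + \left(5 + \sqrt{14}\right) + 626\right) \left(- \frac{1}{90023}\right) = \left(636 + \sqrt{14}\right) \left(- \frac{1}{90023}\right) = - \frac{636}{90023} - \frac{\sqrt{14}}{90023}$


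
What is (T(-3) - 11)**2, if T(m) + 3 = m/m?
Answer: 169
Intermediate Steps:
T(m) = -2 (T(m) = -3 + m/m = -3 + 1 = -2)
(T(-3) - 11)**2 = (-2 - 11)**2 = (-13)**2 = 169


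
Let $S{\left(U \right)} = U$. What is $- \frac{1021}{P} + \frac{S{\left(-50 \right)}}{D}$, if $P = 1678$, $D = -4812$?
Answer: $- \frac{603644}{1009317} \approx -0.59807$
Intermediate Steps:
$- \frac{1021}{P} + \frac{S{\left(-50 \right)}}{D} = - \frac{1021}{1678} - \frac{50}{-4812} = \left(-1021\right) \frac{1}{1678} - - \frac{25}{2406} = - \frac{1021}{1678} + \frac{25}{2406} = - \frac{603644}{1009317}$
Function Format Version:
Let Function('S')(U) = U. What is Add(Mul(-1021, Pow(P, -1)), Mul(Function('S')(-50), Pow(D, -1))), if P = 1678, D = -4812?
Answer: Rational(-603644, 1009317) ≈ -0.59807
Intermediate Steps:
Add(Mul(-1021, Pow(P, -1)), Mul(Function('S')(-50), Pow(D, -1))) = Add(Mul(-1021, Pow(1678, -1)), Mul(-50, Pow(-4812, -1))) = Add(Mul(-1021, Rational(1, 1678)), Mul(-50, Rational(-1, 4812))) = Add(Rational(-1021, 1678), Rational(25, 2406)) = Rational(-603644, 1009317)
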